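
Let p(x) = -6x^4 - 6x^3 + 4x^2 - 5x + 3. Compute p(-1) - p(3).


p(-1) = 12
p(3) = -624
p(-1) - p(3) = 12 + 624 = 636


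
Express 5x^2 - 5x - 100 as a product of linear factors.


Roots satisfy r1 + r2 = -b/a = 1 and r1*r2 = c/a = -20.
So r1 = 5, r2 = -4.
5x^2 - 5x - 100 = 5(x - r1)(x - r2) = 5(x - 5)(x + 4)


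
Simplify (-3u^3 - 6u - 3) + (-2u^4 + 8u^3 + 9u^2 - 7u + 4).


Align terms by degree and add:
  -3u^3 - 6u - 3
  -2u^4 + 8u^3 + 9u^2 - 7u + 4
= -2u^4 + 5u^3 + 9u^2 - 13u + 1


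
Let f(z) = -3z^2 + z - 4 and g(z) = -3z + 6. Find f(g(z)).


Substitute g(z) into f:
f(g(z)) = -3*(-3z + 6)^2 + 1*(-3z + 6) + (-4)
(-3z + 6)^2 = 9z^2 - 36z + 36
Expand and combine: -27z^2 + 105z - 106


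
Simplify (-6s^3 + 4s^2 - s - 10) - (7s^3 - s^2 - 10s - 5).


Distribute the minus sign:
  (-6s^3 + 4s^2 - s - 10)
- (7s^3 - s^2 - 10s - 5)
Negate second polynomial: -7s^3 + s^2 + 10s + 5
Add: -13s^3 + 5s^2 + 9s - 5


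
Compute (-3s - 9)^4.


Expand (-3s - 9)^4 by repeated multiplication:
  (-3s - 9)^2 = 9s^2 + 54s + 81
  (-3s - 9)^3 = -27s^3 - 243s^2 - 729s - 729
= 81s^4 + 972s^3 + 4374s^2 + 8748s + 6561


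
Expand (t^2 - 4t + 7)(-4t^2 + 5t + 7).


Distribute each term of the first polynomial:
  (t^2)(-4t^2 + 5t + 7) = -4t^4 + 5t^3 + 7t^2
  (-4t)(-4t^2 + 5t + 7) = 16t^3 - 20t^2 - 28t
  (7)(-4t^2 + 5t + 7) = -28t^2 + 35t + 49
Sum: -4t^4 + 21t^3 - 41t^2 + 7t + 49


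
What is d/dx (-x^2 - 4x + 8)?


Apply the power rule term by term:
  d/dx(-x^2) = -2x
  d/dx(-4x) = -4
  d/dx(8) = 0
p'(x) = -2x - 4


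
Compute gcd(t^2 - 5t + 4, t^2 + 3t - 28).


Factor each:
  t^2 - 5t + 4 = (t - 4)(t - 1)
  t^2 + 3t - 28 = (t - 4)(t + 7)
Common monic factor: t - 4


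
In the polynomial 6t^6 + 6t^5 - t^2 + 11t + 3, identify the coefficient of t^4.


Read off the coefficient of t^4: 0


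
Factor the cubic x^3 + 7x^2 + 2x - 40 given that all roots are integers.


Try integer roots (divisors of -40). x=2: p(2)=0.
Divide out (x - 2): quotient is x^2 + 9x + 20.
Factor the quadratic: (x + 4)(x + 5)
Result: (x - 2)(x + 4)(x + 5)


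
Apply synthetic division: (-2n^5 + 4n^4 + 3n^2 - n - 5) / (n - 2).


Synthetic division with c = 2. Coefficients: -2, 4, 0, 3, -1, -5
Bring down -2.
  -2 * 2 = -4; -4 + 4 = 0
  0 * 2 = 0; 0 + 0 = 0
  0 * 2 = 0; 0 + 3 = 3
  3 * 2 = 6; 6 - 1 = 5
  5 * 2 = 10; 10 - 5 = 5
Quotient: -2n^4 + 3n + 5, Remainder: 5


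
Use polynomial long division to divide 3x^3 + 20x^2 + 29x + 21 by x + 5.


(3x^3 + 20x^2 + 29x + 21) / (x + 5)
Step 1: 3x^2 * (x + 5) = 3x^3 + 15x^2; subtract.
Step 2: 5x * (x + 5) = 5x^2 + 25x; subtract.
Step 3: 4 * (x + 5) = 4x + 20; subtract.
Quotient: 3x^2 + 5x + 4, Remainder: 1


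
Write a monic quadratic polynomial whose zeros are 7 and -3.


p(u) = (u - 7)(u + 3)
Expand: u^2 - 4u - 21


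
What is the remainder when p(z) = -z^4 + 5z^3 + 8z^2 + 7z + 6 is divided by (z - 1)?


By the Remainder Theorem, the remainder equals p(1):
  -1*(1)^4 = -1
  5*(1)^3 = 5
  8*(1)^2 = 8
  7*(1)^1 = 7
  constant: 6
Sum: -1 + 5 + 8 + 7 + 6 = 25


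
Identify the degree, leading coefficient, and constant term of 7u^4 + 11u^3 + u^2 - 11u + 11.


Highest power of u is 4, with coefficient 7. Constant term is 11.
Degree = 4, leading coefficient = 7, constant term = 11


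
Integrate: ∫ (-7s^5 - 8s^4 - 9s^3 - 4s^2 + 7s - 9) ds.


Reverse power rule on each term:
  ∫ -7s^5 ds = -(7/6)s^6
  ∫ -8s^4 ds = -(8/5)s^5
  ∫ -9s^3 ds = -(9/4)s^4
  ∫ -4s^2 ds = -(4/3)s^3
  ∫ 7s ds = (7/2)s^2
  ∫ -9 ds = -9s
F(s) = -(7/6)s^6 - (8/5)s^5 - (9/4)s^4 - (4/3)s^3 + (7/2)s^2 - 9s + C


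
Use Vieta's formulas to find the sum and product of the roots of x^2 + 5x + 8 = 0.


For ax^2+bx+c=0: sum = -b/a, product = c/a.
a=1, b=5, c=8
Sum = -(5)/1 = -5
Product = (8)/1 = 8


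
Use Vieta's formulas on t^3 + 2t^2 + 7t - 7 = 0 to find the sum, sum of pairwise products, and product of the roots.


Monic cubic t^3+bt^2+ct+d=0: sum=-b, pairwise sum=c, product=-d.
b=2, c=7, d=-7
r1+r2+r3 = -2
r1r2+r1r3+r2r3 = 7
r1r2r3 = 7


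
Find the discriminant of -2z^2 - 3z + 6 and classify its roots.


D = b^2 - 4ac = (-3)^2 - 4(-2)(6) = 9 + 48 = 57
Since D > 0: two distinct irrational roots


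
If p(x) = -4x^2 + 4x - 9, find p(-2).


Using direct substitution:
  -4 * (-2)^2 = -16
  4 * (-2)^1 = -8
  constant: -9
Sum = -16 - 8 - 9 = -33


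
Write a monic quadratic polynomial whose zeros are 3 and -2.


p(z) = (z - 3)(z + 2)
Expand: z^2 - z - 6


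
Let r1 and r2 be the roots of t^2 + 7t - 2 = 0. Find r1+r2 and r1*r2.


For at^2+bt+c=0: sum = -b/a, product = c/a.
a=1, b=7, c=-2
Sum = -(7)/1 = -7
Product = (-2)/1 = -2


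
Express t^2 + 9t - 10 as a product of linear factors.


Roots satisfy r1 + r2 = -b/a = -9 and r1*r2 = c/a = -10.
So r1 = 1, r2 = -10.
t^2 + 9t - 10 = (t - r1)(t - r2) = (t - 1)(t + 10)


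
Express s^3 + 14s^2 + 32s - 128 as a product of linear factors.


Try integer roots (divisors of -128). s=2: p(2)=0.
Divide out (s - 2): quotient is s^2 + 16s + 64.
Factor the quadratic: (s + 8)(s + 8)
Result: (s - 2)(s + 8)(s + 8)


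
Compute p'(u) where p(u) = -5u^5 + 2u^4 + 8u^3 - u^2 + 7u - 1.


Apply the power rule term by term:
  d/du(-5u^5) = -25u^4
  d/du(2u^4) = 8u^3
  d/du(8u^3) = 24u^2
  d/du(-u^2) = -2u
  d/du(7u) = 7
  d/du(-1) = 0
p'(u) = -25u^4 + 8u^3 + 24u^2 - 2u + 7


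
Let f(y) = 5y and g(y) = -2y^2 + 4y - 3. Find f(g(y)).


Substitute g(y) into f:
f(g(y)) = 5*(-2y^2 + 4y - 3)
Expand and combine: -10y^2 + 20y - 15


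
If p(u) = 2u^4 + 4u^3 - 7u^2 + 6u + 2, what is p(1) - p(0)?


p(1) = 7
p(0) = 2
p(1) - p(0) = 7 - 2 = 5


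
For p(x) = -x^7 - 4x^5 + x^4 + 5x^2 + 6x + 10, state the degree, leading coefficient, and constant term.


Highest power of x is 7, with coefficient -1. Constant term is 10.
Degree = 7, leading coefficient = -1, constant term = 10


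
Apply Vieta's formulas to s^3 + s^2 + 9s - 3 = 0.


Monic cubic s^3+bs^2+cs+d=0: sum=-b, pairwise sum=c, product=-d.
b=1, c=9, d=-3
r1+r2+r3 = -1
r1r2+r1r3+r2r3 = 9
r1r2r3 = 3


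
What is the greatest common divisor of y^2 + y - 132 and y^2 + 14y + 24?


Factor each:
  y^2 + y - 132 = (y + 12)(y - 11)
  y^2 + 14y + 24 = (y + 12)(y + 2)
Common monic factor: y + 12


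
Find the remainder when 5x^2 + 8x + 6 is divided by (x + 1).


By the Remainder Theorem, the remainder equals p(-1):
  5*(-1)^2 = 5
  8*(-1)^1 = -8
  constant: 6
Sum: 5 - 8 + 6 = 3


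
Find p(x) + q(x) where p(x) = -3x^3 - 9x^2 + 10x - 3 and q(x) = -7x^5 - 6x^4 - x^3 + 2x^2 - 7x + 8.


Align terms by degree and add:
  -3x^3 - 9x^2 + 10x - 3
  -7x^5 - 6x^4 - x^3 + 2x^2 - 7x + 8
= -7x^5 - 6x^4 - 4x^3 - 7x^2 + 3x + 5


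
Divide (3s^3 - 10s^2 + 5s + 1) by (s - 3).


(3s^3 - 10s^2 + 5s + 1) / (s - 3)
Step 1: 3s^2 * (s - 3) = 3s^3 - 9s^2; subtract.
Step 2: -s * (s - 3) = -s^2 + 3s; subtract.
Step 3: 2 * (s - 3) = 2s - 6; subtract.
Quotient: 3s^2 - s + 2, Remainder: 7


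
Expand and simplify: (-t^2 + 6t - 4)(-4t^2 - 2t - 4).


Distribute each term of the first polynomial:
  (-t^2)(-4t^2 - 2t - 4) = 4t^4 + 2t^3 + 4t^2
  (6t)(-4t^2 - 2t - 4) = -24t^3 - 12t^2 - 24t
  (-4)(-4t^2 - 2t - 4) = 16t^2 + 8t + 16
Sum: 4t^4 - 22t^3 + 8t^2 - 16t + 16


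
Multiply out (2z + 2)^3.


Expand (2z + 2)^3 by repeated multiplication:
  (2z + 2)^2 = 4z^2 + 8z + 4
= 8z^3 + 24z^2 + 24z + 8


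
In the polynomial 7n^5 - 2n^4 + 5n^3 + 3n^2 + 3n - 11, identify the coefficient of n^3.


Read off the coefficient of n^3: 5


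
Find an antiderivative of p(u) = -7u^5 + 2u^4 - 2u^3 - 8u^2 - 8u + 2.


Reverse power rule on each term:
  ∫ -7u^5 du = -(7/6)u^6
  ∫ 2u^4 du = (2/5)u^5
  ∫ -2u^3 du = -(1/2)u^4
  ∫ -8u^2 du = -(8/3)u^3
  ∫ -8u du = -4u^2
  ∫ 2 du = 2u
F(u) = -(7/6)u^6 + (2/5)u^5 - (1/2)u^4 - (8/3)u^3 - 4u^2 + 2u + C


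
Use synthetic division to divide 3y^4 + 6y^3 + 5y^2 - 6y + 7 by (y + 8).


Synthetic division with c = -8. Coefficients: 3, 6, 5, -6, 7
Bring down 3.
  3 * -8 = -24; -24 + 6 = -18
  -18 * -8 = 144; 144 + 5 = 149
  149 * -8 = -1192; -1192 - 6 = -1198
  -1198 * -8 = 9584; 9584 + 7 = 9591
Quotient: 3y^3 - 18y^2 + 149y - 1198, Remainder: 9591


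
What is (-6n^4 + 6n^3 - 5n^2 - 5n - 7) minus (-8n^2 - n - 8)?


Distribute the minus sign:
  (-6n^4 + 6n^3 - 5n^2 - 5n - 7)
- (-8n^2 - n - 8)
Negate second polynomial: 8n^2 + n + 8
Add: -6n^4 + 6n^3 + 3n^2 - 4n + 1


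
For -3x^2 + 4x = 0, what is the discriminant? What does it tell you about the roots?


D = b^2 - 4ac = (4)^2 - 4(-3)(0) = 16 = 16
Since D > 0: two distinct rational roots


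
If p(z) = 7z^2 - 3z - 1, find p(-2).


Using direct substitution:
  7 * (-2)^2 = 28
  -3 * (-2)^1 = 6
  constant: -1
Sum = 28 + 6 - 1 = 33


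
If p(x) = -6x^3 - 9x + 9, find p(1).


Using direct substitution:
  -6 * (1)^3 = -6
  0 * (1)^2 = 0
  -9 * (1)^1 = -9
  constant: 9
Sum = -6 + 0 - 9 + 9 = -6


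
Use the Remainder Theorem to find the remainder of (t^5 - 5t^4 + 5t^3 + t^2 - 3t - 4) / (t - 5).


By the Remainder Theorem, the remainder equals p(5):
  1*(5)^5 = 3125
  -5*(5)^4 = -3125
  5*(5)^3 = 625
  1*(5)^2 = 25
  -3*(5)^1 = -15
  constant: -4
Sum: 3125 - 3125 + 625 + 25 - 15 - 4 = 631


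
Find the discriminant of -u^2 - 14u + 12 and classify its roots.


D = b^2 - 4ac = (-14)^2 - 4(-1)(12) = 196 + 48 = 244
Since D > 0: two distinct irrational roots


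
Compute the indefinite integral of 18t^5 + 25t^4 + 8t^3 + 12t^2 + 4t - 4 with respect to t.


Reverse power rule on each term:
  ∫ 18t^5 dt = 3t^6
  ∫ 25t^4 dt = 5t^5
  ∫ 8t^3 dt = 2t^4
  ∫ 12t^2 dt = 4t^3
  ∫ 4t dt = 2t^2
  ∫ -4 dt = -4t
F(t) = 3t^6 + 5t^5 + 2t^4 + 4t^3 + 2t^2 - 4t + C


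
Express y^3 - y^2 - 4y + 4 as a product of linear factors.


Try integer roots (divisors of 4). y=-2: p(-2)=0.
Divide out (y + 2): quotient is y^2 - 3y + 2.
Factor the quadratic: (y - 1)(y - 2)
Result: (y + 2)(y - 1)(y - 2)


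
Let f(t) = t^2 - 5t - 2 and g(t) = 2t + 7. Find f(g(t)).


Substitute g(t) into f:
f(g(t)) = 1*(2t + 7)^2 + (-5)*(2t + 7) + (-2)
(2t + 7)^2 = 4t^2 + 28t + 49
Expand and combine: 4t^2 + 18t + 12


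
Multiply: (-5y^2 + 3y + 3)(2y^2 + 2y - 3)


Distribute each term of the first polynomial:
  (-5y^2)(2y^2 + 2y - 3) = -10y^4 - 10y^3 + 15y^2
  (3y)(2y^2 + 2y - 3) = 6y^3 + 6y^2 - 9y
  (3)(2y^2 + 2y - 3) = 6y^2 + 6y - 9
Sum: -10y^4 - 4y^3 + 27y^2 - 3y - 9


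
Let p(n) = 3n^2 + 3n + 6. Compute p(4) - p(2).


p(4) = 66
p(2) = 24
p(4) - p(2) = 66 - 24 = 42


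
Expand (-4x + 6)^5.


Expand (-4x + 6)^5 by repeated multiplication:
  (-4x + 6)^2 = 16x^2 - 48x + 36
  (-4x + 6)^3 = -64x^3 + 288x^2 - 432x + 216
  (-4x + 6)^4 = 256x^4 - 1536x^3 + 3456x^2 - 3456x + 1296
= -1024x^5 + 7680x^4 - 23040x^3 + 34560x^2 - 25920x + 7776


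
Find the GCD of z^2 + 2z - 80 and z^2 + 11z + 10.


Factor each:
  z^2 + 2z - 80 = (z + 10)(z - 8)
  z^2 + 11z + 10 = (z + 10)(z + 1)
Common monic factor: z + 10


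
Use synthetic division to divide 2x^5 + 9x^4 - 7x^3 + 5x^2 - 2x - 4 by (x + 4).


Synthetic division with c = -4. Coefficients: 2, 9, -7, 5, -2, -4
Bring down 2.
  2 * -4 = -8; -8 + 9 = 1
  1 * -4 = -4; -4 - 7 = -11
  -11 * -4 = 44; 44 + 5 = 49
  49 * -4 = -196; -196 - 2 = -198
  -198 * -4 = 792; 792 - 4 = 788
Quotient: 2x^4 + x^3 - 11x^2 + 49x - 198, Remainder: 788


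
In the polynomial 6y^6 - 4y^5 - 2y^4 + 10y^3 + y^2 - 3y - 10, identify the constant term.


Read off the constant term: -10


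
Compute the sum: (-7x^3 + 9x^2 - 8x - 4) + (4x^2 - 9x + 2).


Align terms by degree and add:
  -7x^3 + 9x^2 - 8x - 4
+ 4x^2 - 9x + 2
= -7x^3 + 13x^2 - 17x - 2


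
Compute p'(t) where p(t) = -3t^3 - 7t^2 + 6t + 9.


Apply the power rule term by term:
  d/dt(-3t^3) = -9t^2
  d/dt(-7t^2) = -14t
  d/dt(6t) = 6
  d/dt(9) = 0
p'(t) = -9t^2 - 14t + 6


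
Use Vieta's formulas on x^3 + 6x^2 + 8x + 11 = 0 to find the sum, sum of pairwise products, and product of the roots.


Monic cubic x^3+bx^2+cx+d=0: sum=-b, pairwise sum=c, product=-d.
b=6, c=8, d=11
r1+r2+r3 = -6
r1r2+r1r3+r2r3 = 8
r1r2r3 = -11


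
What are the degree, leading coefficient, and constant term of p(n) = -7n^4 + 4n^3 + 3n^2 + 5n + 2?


Highest power of n is 4, with coefficient -7. Constant term is 2.
Degree = 4, leading coefficient = -7, constant term = 2


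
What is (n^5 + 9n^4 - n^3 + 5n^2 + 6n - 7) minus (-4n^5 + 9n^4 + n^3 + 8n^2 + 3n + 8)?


Distribute the minus sign:
  (n^5 + 9n^4 - n^3 + 5n^2 + 6n - 7)
- (-4n^5 + 9n^4 + n^3 + 8n^2 + 3n + 8)
Negate second polynomial: 4n^5 - 9n^4 - n^3 - 8n^2 - 3n - 8
Add: 5n^5 - 2n^3 - 3n^2 + 3n - 15


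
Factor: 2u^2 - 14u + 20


Roots satisfy r1 + r2 = -b/a = 7 and r1*r2 = c/a = 10.
So r1 = 2, r2 = 5.
2u^2 - 14u + 20 = 2(u - r1)(u - r2) = 2(u - 2)(u - 5)


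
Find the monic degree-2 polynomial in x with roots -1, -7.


p(x) = (x + 1)(x + 7)
Expand: x^2 + 8x + 7


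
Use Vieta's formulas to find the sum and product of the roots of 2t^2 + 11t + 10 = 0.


For at^2+bt+c=0: sum = -b/a, product = c/a.
a=2, b=11, c=10
Sum = -(11)/2 = -11/2
Product = (10)/2 = 5


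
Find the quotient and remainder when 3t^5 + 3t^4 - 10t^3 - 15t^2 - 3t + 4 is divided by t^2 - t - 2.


(3t^5 + 3t^4 - 10t^3 - 15t^2 - 3t + 4) / (t^2 - t - 2)
Step 1: 3t^3 * (t^2 - t - 2) = 3t^5 - 3t^4 - 6t^3; subtract.
Step 2: 6t^2 * (t^2 - t - 2) = 6t^4 - 6t^3 - 12t^2; subtract.
Step 3: 2t * (t^2 - t - 2) = 2t^3 - 2t^2 - 4t; subtract.
Step 4: -1 * (t^2 - t - 2) = -t^2 + t + 2; subtract.
Quotient: 3t^3 + 6t^2 + 2t - 1, Remainder: 2


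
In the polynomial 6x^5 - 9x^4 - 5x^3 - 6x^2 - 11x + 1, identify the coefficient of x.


Read off the coefficient of x: -11


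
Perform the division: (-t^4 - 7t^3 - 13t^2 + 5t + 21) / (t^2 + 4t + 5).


(-t^4 - 7t^3 - 13t^2 + 5t + 21) / (t^2 + 4t + 5)
Step 1: -t^2 * (t^2 + 4t + 5) = -t^4 - 4t^3 - 5t^2; subtract.
Step 2: -3t * (t^2 + 4t + 5) = -3t^3 - 12t^2 - 15t; subtract.
Step 3: 4 * (t^2 + 4t + 5) = 4t^2 + 16t + 20; subtract.
Quotient: -t^2 - 3t + 4, Remainder: 4t + 1


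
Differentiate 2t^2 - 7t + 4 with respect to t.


Apply the power rule term by term:
  d/dt(2t^2) = 4t
  d/dt(-7t) = -7
  d/dt(4) = 0
p'(t) = 4t - 7


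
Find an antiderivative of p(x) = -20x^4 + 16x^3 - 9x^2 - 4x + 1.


Reverse power rule on each term:
  ∫ -20x^4 dx = -4x^5
  ∫ 16x^3 dx = 4x^4
  ∫ -9x^2 dx = -3x^3
  ∫ -4x dx = -2x^2
  ∫ 1 dx = x
F(x) = -4x^5 + 4x^4 - 3x^3 - 2x^2 + x + C


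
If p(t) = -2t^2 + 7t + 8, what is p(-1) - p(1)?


p(-1) = -1
p(1) = 13
p(-1) - p(1) = -1 - 13 = -14


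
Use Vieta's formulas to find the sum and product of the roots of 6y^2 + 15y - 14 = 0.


For ay^2+by+c=0: sum = -b/a, product = c/a.
a=6, b=15, c=-14
Sum = -(15)/6 = -5/2
Product = (-14)/6 = -7/3


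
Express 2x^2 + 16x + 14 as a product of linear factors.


Roots satisfy r1 + r2 = -b/a = -8 and r1*r2 = c/a = 7.
So r1 = -7, r2 = -1.
2x^2 + 16x + 14 = 2(x - r1)(x - r2) = 2(x + 7)(x + 1)


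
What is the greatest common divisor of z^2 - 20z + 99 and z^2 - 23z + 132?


Factor each:
  z^2 - 20z + 99 = (z - 11)(z - 9)
  z^2 - 23z + 132 = (z - 11)(z - 12)
Common monic factor: z - 11


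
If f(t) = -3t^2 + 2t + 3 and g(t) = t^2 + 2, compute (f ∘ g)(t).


Substitute g(t) into f:
f(g(t)) = -3*(t^2 + 2)^2 + 2*(t^2 + 2) + 3
(t^2 + 2)^2 = t^4 + 4t^2 + 4
Expand and combine: -3t^4 - 10t^2 - 5


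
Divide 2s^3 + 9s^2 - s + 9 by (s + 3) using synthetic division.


Synthetic division with c = -3. Coefficients: 2, 9, -1, 9
Bring down 2.
  2 * -3 = -6; -6 + 9 = 3
  3 * -3 = -9; -9 - 1 = -10
  -10 * -3 = 30; 30 + 9 = 39
Quotient: 2s^2 + 3s - 10, Remainder: 39


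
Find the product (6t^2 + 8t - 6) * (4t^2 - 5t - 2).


Distribute each term of the first polynomial:
  (6t^2)(4t^2 - 5t - 2) = 24t^4 - 30t^3 - 12t^2
  (8t)(4t^2 - 5t - 2) = 32t^3 - 40t^2 - 16t
  (-6)(4t^2 - 5t - 2) = -24t^2 + 30t + 12
Sum: 24t^4 + 2t^3 - 76t^2 + 14t + 12


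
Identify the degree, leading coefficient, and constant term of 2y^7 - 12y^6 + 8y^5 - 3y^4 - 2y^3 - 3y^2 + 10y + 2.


Highest power of y is 7, with coefficient 2. Constant term is 2.
Degree = 7, leading coefficient = 2, constant term = 2


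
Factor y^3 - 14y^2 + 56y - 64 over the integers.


Try integer roots (divisors of -64). y=2: p(2)=0.
Divide out (y - 2): quotient is y^2 - 12y + 32.
Factor the quadratic: (y - 4)(y - 8)
Result: (y - 2)(y - 4)(y - 8)


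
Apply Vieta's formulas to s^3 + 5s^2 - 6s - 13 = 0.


Monic cubic s^3+bs^2+cs+d=0: sum=-b, pairwise sum=c, product=-d.
b=5, c=-6, d=-13
r1+r2+r3 = -5
r1r2+r1r3+r2r3 = -6
r1r2r3 = 13


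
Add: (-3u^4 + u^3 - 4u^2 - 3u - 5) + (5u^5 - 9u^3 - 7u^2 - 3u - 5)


Align terms by degree and add:
  -3u^4 + u^3 - 4u^2 - 3u - 5
+ 5u^5 - 9u^3 - 7u^2 - 3u - 5
= 5u^5 - 3u^4 - 8u^3 - 11u^2 - 6u - 10


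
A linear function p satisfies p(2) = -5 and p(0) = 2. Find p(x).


p(x) = mx + b. Using p(2)=-5, p(0)=2:
m = (-5 - 2)/(2) = -7/2 = -7/2
b = -5 - m*(2) = -5 + 7 = 2
p(x) = -(7/2)x + 2


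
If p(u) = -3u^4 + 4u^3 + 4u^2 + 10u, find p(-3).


Using direct substitution:
  -3 * (-3)^4 = -243
  4 * (-3)^3 = -108
  4 * (-3)^2 = 36
  10 * (-3)^1 = -30
  constant: 0
Sum = -243 - 108 + 36 - 30 + 0 = -345


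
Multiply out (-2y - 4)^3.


Expand (-2y - 4)^3 by repeated multiplication:
  (-2y - 4)^2 = 4y^2 + 16y + 16
= -8y^3 - 48y^2 - 96y - 64


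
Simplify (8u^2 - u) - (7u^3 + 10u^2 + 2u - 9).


Distribute the minus sign:
  (8u^2 - u)
- (7u^3 + 10u^2 + 2u - 9)
Negate second polynomial: -7u^3 - 10u^2 - 2u + 9
Add: -7u^3 - 2u^2 - 3u + 9


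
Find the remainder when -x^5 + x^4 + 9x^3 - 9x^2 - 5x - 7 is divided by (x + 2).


By the Remainder Theorem, the remainder equals p(-2):
  -1*(-2)^5 = 32
  1*(-2)^4 = 16
  9*(-2)^3 = -72
  -9*(-2)^2 = -36
  -5*(-2)^1 = 10
  constant: -7
Sum: 32 + 16 - 72 - 36 + 10 - 7 = -57


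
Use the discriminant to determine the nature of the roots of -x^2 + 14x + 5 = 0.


D = b^2 - 4ac = (14)^2 - 4(-1)(5) = 196 + 20 = 216
Since D > 0: two distinct irrational roots


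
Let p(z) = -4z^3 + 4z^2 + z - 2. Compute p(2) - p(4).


p(2) = -16
p(4) = -190
p(2) - p(4) = -16 + 190 = 174


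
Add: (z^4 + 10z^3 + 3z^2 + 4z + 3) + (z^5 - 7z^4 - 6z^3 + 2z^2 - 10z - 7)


Align terms by degree and add:
  z^4 + 10z^3 + 3z^2 + 4z + 3
+ z^5 - 7z^4 - 6z^3 + 2z^2 - 10z - 7
= z^5 - 6z^4 + 4z^3 + 5z^2 - 6z - 4


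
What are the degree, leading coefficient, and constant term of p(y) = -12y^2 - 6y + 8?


Highest power of y is 2, with coefficient -12. Constant term is 8.
Degree = 2, leading coefficient = -12, constant term = 8


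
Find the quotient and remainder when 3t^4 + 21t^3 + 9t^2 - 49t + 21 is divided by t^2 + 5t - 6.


(3t^4 + 21t^3 + 9t^2 - 49t + 21) / (t^2 + 5t - 6)
Step 1: 3t^2 * (t^2 + 5t - 6) = 3t^4 + 15t^3 - 18t^2; subtract.
Step 2: 6t * (t^2 + 5t - 6) = 6t^3 + 30t^2 - 36t; subtract.
Step 3: -3 * (t^2 + 5t - 6) = -3t^2 - 15t + 18; subtract.
Quotient: 3t^2 + 6t - 3, Remainder: 2t + 3


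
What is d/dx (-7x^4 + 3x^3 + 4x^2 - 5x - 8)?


Apply the power rule term by term:
  d/dx(-7x^4) = -28x^3
  d/dx(3x^3) = 9x^2
  d/dx(4x^2) = 8x
  d/dx(-5x) = -5
  d/dx(-8) = 0
p'(x) = -28x^3 + 9x^2 + 8x - 5


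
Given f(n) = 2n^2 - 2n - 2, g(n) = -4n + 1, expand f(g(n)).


Substitute g(n) into f:
f(g(n)) = 2*(-4n + 1)^2 + (-2)*(-4n + 1) + (-2)
(-4n + 1)^2 = 16n^2 - 8n + 1
Expand and combine: 32n^2 - 8n - 2


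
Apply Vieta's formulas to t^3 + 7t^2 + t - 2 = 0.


Monic cubic t^3+bt^2+ct+d=0: sum=-b, pairwise sum=c, product=-d.
b=7, c=1, d=-2
r1+r2+r3 = -7
r1r2+r1r3+r2r3 = 1
r1r2r3 = 2


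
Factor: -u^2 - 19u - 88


Roots satisfy r1 + r2 = -b/a = -19 and r1*r2 = c/a = 88.
So r1 = -11, r2 = -8.
-u^2 - 19u - 88 = -(u - r1)(u - r2) = -(u + 11)(u + 8)


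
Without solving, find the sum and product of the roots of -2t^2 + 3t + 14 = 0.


For at^2+bt+c=0: sum = -b/a, product = c/a.
a=-2, b=3, c=14
Sum = -(3)/-2 = 3/2
Product = (14)/-2 = -7


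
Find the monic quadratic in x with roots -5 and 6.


p(x) = (x + 5)(x - 6)
Expand: x^2 - x - 30


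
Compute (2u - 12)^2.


Expand (2u - 12)^2 by repeated multiplication:
= 4u^2 - 48u + 144


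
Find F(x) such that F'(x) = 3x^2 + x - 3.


Reverse power rule on each term:
  ∫ 3x^2 dx = x^3
  ∫ x dx = (1/2)x^2
  ∫ -3 dx = -3x
F(x) = x^3 + (1/2)x^2 - 3x + C


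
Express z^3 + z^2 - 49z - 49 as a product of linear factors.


Try integer roots (divisors of -49). z=7: p(7)=0.
Divide out (z - 7): quotient is z^2 + 8z + 7.
Factor the quadratic: (z + 7)(z + 1)
Result: (z - 7)(z + 7)(z + 1)


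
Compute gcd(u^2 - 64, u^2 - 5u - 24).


Factor each:
  u^2 - 64 = (u - 8)(u + 8)
  u^2 - 5u - 24 = (u - 8)(u + 3)
Common monic factor: u - 8


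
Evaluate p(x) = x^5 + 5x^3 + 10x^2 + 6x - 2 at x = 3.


Using direct substitution:
  1 * (3)^5 = 243
  0 * (3)^4 = 0
  5 * (3)^3 = 135
  10 * (3)^2 = 90
  6 * (3)^1 = 18
  constant: -2
Sum = 243 + 0 + 135 + 90 + 18 - 2 = 484


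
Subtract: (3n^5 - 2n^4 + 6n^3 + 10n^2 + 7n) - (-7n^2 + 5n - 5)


Distribute the minus sign:
  (3n^5 - 2n^4 + 6n^3 + 10n^2 + 7n)
- (-7n^2 + 5n - 5)
Negate second polynomial: 7n^2 - 5n + 5
Add: 3n^5 - 2n^4 + 6n^3 + 17n^2 + 2n + 5


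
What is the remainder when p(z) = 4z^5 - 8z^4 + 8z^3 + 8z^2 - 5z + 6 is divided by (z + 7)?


By the Remainder Theorem, the remainder equals p(-7):
  4*(-7)^5 = -67228
  -8*(-7)^4 = -19208
  8*(-7)^3 = -2744
  8*(-7)^2 = 392
  -5*(-7)^1 = 35
  constant: 6
Sum: -67228 - 19208 - 2744 + 392 + 35 + 6 = -88747


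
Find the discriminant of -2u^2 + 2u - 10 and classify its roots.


D = b^2 - 4ac = (2)^2 - 4(-2)(-10) = 4 - 80 = -76
Since D < 0: two complex conjugate roots (no real roots)


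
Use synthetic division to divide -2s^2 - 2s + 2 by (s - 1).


Synthetic division with c = 1. Coefficients: -2, -2, 2
Bring down -2.
  -2 * 1 = -2; -2 - 2 = -4
  -4 * 1 = -4; -4 + 2 = -2
Quotient: -2s - 4, Remainder: -2


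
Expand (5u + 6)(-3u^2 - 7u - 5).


Distribute each term of the first polynomial:
  (5u)(-3u^2 - 7u - 5) = -15u^3 - 35u^2 - 25u
  (6)(-3u^2 - 7u - 5) = -18u^2 - 42u - 30
Sum: -15u^3 - 53u^2 - 67u - 30


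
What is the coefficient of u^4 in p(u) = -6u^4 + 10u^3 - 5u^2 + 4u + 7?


Read off the coefficient of u^4: -6


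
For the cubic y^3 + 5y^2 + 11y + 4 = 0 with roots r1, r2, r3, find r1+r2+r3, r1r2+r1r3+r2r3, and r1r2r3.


Monic cubic y^3+by^2+cy+d=0: sum=-b, pairwise sum=c, product=-d.
b=5, c=11, d=4
r1+r2+r3 = -5
r1r2+r1r3+r2r3 = 11
r1r2r3 = -4


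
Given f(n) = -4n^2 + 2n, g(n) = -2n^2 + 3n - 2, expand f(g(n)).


Substitute g(n) into f:
f(g(n)) = -4*(-2n^2 + 3n - 2)^2 + 2*(-2n^2 + 3n - 2)
(-2n^2 + 3n - 2)^2 = 4n^4 - 12n^3 + 17n^2 - 12n + 4
Expand and combine: -16n^4 + 48n^3 - 72n^2 + 54n - 20


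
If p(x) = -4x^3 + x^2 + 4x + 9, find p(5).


Using direct substitution:
  -4 * (5)^3 = -500
  1 * (5)^2 = 25
  4 * (5)^1 = 20
  constant: 9
Sum = -500 + 25 + 20 + 9 = -446


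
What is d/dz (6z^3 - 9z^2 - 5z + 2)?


Apply the power rule term by term:
  d/dz(6z^3) = 18z^2
  d/dz(-9z^2) = -18z
  d/dz(-5z) = -5
  d/dz(2) = 0
p'(z) = 18z^2 - 18z - 5


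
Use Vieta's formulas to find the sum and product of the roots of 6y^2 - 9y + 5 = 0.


For ay^2+by+c=0: sum = -b/a, product = c/a.
a=6, b=-9, c=5
Sum = -(-9)/6 = 3/2
Product = (5)/6 = 5/6


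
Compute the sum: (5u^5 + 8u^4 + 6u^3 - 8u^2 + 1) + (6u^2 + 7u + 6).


Align terms by degree and add:
  5u^5 + 8u^4 + 6u^3 - 8u^2 + 1
+ 6u^2 + 7u + 6
= 5u^5 + 8u^4 + 6u^3 - 2u^2 + 7u + 7


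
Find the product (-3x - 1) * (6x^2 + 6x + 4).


Distribute each term of the first polynomial:
  (-3x)(6x^2 + 6x + 4) = -18x^3 - 18x^2 - 12x
  (-1)(6x^2 + 6x + 4) = -6x^2 - 6x - 4
Sum: -18x^3 - 24x^2 - 18x - 4


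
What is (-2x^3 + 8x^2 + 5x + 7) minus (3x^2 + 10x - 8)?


Distribute the minus sign:
  (-2x^3 + 8x^2 + 5x + 7)
- (3x^2 + 10x - 8)
Negate second polynomial: -3x^2 - 10x + 8
Add: -2x^3 + 5x^2 - 5x + 15


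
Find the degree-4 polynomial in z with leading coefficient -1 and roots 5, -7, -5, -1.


p(z) = -(z - 5)(z + 7)(z + 5)(z + 1)
Expand: -z^4 - 8z^3 + 18z^2 + 200z + 175


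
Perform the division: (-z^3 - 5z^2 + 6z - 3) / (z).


(-z^3 - 5z^2 + 6z - 3) / (z)
Step 1: -z^2 * (z) = -z^3; subtract.
Step 2: -5z * (z) = -5z^2; subtract.
Step 3: 6 * (z) = 6z; subtract.
Quotient: -z^2 - 5z + 6, Remainder: -3


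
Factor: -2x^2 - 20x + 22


Roots satisfy r1 + r2 = -b/a = -10 and r1*r2 = c/a = -11.
So r1 = -11, r2 = 1.
-2x^2 - 20x + 22 = -2(x - r1)(x - r2) = -2(x + 11)(x - 1)


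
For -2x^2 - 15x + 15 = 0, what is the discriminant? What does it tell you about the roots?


D = b^2 - 4ac = (-15)^2 - 4(-2)(15) = 225 + 120 = 345
Since D > 0: two distinct irrational roots


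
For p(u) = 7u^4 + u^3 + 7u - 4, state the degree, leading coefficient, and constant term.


Highest power of u is 4, with coefficient 7. Constant term is -4.
Degree = 4, leading coefficient = 7, constant term = -4


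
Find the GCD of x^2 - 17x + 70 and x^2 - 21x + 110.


Factor each:
  x^2 - 17x + 70 = (x - 10)(x - 7)
  x^2 - 21x + 110 = (x - 10)(x - 11)
Common monic factor: x - 10


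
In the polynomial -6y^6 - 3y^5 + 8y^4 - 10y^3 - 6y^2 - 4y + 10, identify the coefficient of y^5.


Read off the coefficient of y^5: -3


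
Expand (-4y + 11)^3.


Expand (-4y + 11)^3 by repeated multiplication:
  (-4y + 11)^2 = 16y^2 - 88y + 121
= -64y^3 + 528y^2 - 1452y + 1331


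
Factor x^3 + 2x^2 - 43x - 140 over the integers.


Try integer roots (divisors of -140). x=7: p(7)=0.
Divide out (x - 7): quotient is x^2 + 9x + 20.
Factor the quadratic: (x + 5)(x + 4)
Result: (x - 7)(x + 5)(x + 4)


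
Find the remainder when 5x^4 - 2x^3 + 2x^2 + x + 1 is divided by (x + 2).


By the Remainder Theorem, the remainder equals p(-2):
  5*(-2)^4 = 80
  -2*(-2)^3 = 16
  2*(-2)^2 = 8
  1*(-2)^1 = -2
  constant: 1
Sum: 80 + 16 + 8 - 2 + 1 = 103


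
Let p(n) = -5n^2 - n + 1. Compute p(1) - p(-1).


p(1) = -5
p(-1) = -3
p(1) - p(-1) = -5 + 3 = -2


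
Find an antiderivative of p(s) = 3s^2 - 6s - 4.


Reverse power rule on each term:
  ∫ 3s^2 ds = s^3
  ∫ -6s ds = -3s^2
  ∫ -4 ds = -4s
F(s) = s^3 - 3s^2 - 4s + C


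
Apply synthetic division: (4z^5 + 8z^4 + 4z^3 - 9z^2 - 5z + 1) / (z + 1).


Synthetic division with c = -1. Coefficients: 4, 8, 4, -9, -5, 1
Bring down 4.
  4 * -1 = -4; -4 + 8 = 4
  4 * -1 = -4; -4 + 4 = 0
  0 * -1 = 0; 0 - 9 = -9
  -9 * -1 = 9; 9 - 5 = 4
  4 * -1 = -4; -4 + 1 = -3
Quotient: 4z^4 + 4z^3 - 9z + 4, Remainder: -3


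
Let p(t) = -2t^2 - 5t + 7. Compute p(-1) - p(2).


p(-1) = 10
p(2) = -11
p(-1) - p(2) = 10 + 11 = 21


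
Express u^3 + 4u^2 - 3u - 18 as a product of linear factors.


Try integer roots (divisors of -18). u=-3: p(-3)=0.
Divide out (u + 3): quotient is u^2 + u - 6.
Factor the quadratic: (u - 2)(u + 3)
Result: (u + 3)(u - 2)(u + 3)


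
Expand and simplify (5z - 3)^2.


Expand (5z - 3)^2 by repeated multiplication:
= 25z^2 - 30z + 9


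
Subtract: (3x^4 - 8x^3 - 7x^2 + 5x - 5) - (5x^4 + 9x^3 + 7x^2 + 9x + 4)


Distribute the minus sign:
  (3x^4 - 8x^3 - 7x^2 + 5x - 5)
- (5x^4 + 9x^3 + 7x^2 + 9x + 4)
Negate second polynomial: -5x^4 - 9x^3 - 7x^2 - 9x - 4
Add: -2x^4 - 17x^3 - 14x^2 - 4x - 9


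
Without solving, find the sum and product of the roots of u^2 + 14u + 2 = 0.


For au^2+bu+c=0: sum = -b/a, product = c/a.
a=1, b=14, c=2
Sum = -(14)/1 = -14
Product = (2)/1 = 2


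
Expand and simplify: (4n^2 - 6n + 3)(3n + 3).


Distribute each term of the first polynomial:
  (4n^2)(3n + 3) = 12n^3 + 12n^2
  (-6n)(3n + 3) = -18n^2 - 18n
  (3)(3n + 3) = 9n + 9
Sum: 12n^3 - 6n^2 - 9n + 9


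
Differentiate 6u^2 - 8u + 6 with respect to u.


Apply the power rule term by term:
  d/du(6u^2) = 12u
  d/du(-8u) = -8
  d/du(6) = 0
p'(u) = 12u - 8


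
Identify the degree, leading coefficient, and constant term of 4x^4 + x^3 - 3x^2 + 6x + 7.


Highest power of x is 4, with coefficient 4. Constant term is 7.
Degree = 4, leading coefficient = 4, constant term = 7


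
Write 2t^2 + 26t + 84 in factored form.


Roots satisfy r1 + r2 = -b/a = -13 and r1*r2 = c/a = 42.
So r1 = -6, r2 = -7.
2t^2 + 26t + 84 = 2(t - r1)(t - r2) = 2(t + 6)(t + 7)


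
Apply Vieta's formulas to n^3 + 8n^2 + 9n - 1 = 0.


Monic cubic n^3+bn^2+cn+d=0: sum=-b, pairwise sum=c, product=-d.
b=8, c=9, d=-1
r1+r2+r3 = -8
r1r2+r1r3+r2r3 = 9
r1r2r3 = 1


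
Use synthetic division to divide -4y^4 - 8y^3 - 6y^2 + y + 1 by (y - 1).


Synthetic division with c = 1. Coefficients: -4, -8, -6, 1, 1
Bring down -4.
  -4 * 1 = -4; -4 - 8 = -12
  -12 * 1 = -12; -12 - 6 = -18
  -18 * 1 = -18; -18 + 1 = -17
  -17 * 1 = -17; -17 + 1 = -16
Quotient: -4y^3 - 12y^2 - 18y - 17, Remainder: -16


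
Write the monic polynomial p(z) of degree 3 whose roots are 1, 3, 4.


p(z) = (z - 1)(z - 3)(z - 4)
Expand: z^3 - 8z^2 + 19z - 12


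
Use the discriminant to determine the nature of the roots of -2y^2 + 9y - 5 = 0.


D = b^2 - 4ac = (9)^2 - 4(-2)(-5) = 81 - 40 = 41
Since D > 0: two distinct irrational roots


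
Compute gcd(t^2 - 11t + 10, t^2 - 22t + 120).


Factor each:
  t^2 - 11t + 10 = (t - 10)(t - 1)
  t^2 - 22t + 120 = (t - 10)(t - 12)
Common monic factor: t - 10


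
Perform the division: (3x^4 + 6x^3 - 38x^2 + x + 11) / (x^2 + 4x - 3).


(3x^4 + 6x^3 - 38x^2 + x + 11) / (x^2 + 4x - 3)
Step 1: 3x^2 * (x^2 + 4x - 3) = 3x^4 + 12x^3 - 9x^2; subtract.
Step 2: -6x * (x^2 + 4x - 3) = -6x^3 - 24x^2 + 18x; subtract.
Step 3: -5 * (x^2 + 4x - 3) = -5x^2 - 20x + 15; subtract.
Quotient: 3x^2 - 6x - 5, Remainder: 3x - 4


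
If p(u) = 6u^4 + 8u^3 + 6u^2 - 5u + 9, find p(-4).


Using direct substitution:
  6 * (-4)^4 = 1536
  8 * (-4)^3 = -512
  6 * (-4)^2 = 96
  -5 * (-4)^1 = 20
  constant: 9
Sum = 1536 - 512 + 96 + 20 + 9 = 1149


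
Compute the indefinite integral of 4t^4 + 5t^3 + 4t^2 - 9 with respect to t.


Reverse power rule on each term:
  ∫ 4t^4 dt = (4/5)t^5
  ∫ 5t^3 dt = (5/4)t^4
  ∫ 4t^2 dt = (4/3)t^3
  ∫ -9 dt = -9t
F(t) = (4/5)t^5 + (5/4)t^4 + (4/3)t^3 - 9t + C


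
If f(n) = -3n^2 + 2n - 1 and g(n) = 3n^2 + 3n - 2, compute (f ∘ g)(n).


Substitute g(n) into f:
f(g(n)) = -3*(3n^2 + 3n - 2)^2 + 2*(3n^2 + 3n - 2) + (-1)
(3n^2 + 3n - 2)^2 = 9n^4 + 18n^3 - 3n^2 - 12n + 4
Expand and combine: -27n^4 - 54n^3 + 15n^2 + 42n - 17


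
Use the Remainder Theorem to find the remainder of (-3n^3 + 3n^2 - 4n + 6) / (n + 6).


By the Remainder Theorem, the remainder equals p(-6):
  -3*(-6)^3 = 648
  3*(-6)^2 = 108
  -4*(-6)^1 = 24
  constant: 6
Sum: 648 + 108 + 24 + 6 = 786


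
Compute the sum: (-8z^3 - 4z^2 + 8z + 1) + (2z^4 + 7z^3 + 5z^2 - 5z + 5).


Align terms by degree and add:
  -8z^3 - 4z^2 + 8z + 1
+ 2z^4 + 7z^3 + 5z^2 - 5z + 5
= 2z^4 - z^3 + z^2 + 3z + 6


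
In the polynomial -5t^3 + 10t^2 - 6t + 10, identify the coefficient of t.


Read off the coefficient of t: -6


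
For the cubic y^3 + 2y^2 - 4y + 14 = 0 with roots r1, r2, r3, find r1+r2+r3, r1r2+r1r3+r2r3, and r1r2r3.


Monic cubic y^3+by^2+cy+d=0: sum=-b, pairwise sum=c, product=-d.
b=2, c=-4, d=14
r1+r2+r3 = -2
r1r2+r1r3+r2r3 = -4
r1r2r3 = -14


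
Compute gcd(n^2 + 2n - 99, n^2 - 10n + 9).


Factor each:
  n^2 + 2n - 99 = (n - 9)(n + 11)
  n^2 - 10n + 9 = (n - 9)(n - 1)
Common monic factor: n - 9


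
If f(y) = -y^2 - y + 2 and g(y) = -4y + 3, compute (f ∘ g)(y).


Substitute g(y) into f:
f(g(y)) = -1*(-4y + 3)^2 + (-1)*(-4y + 3) + 2
(-4y + 3)^2 = 16y^2 - 24y + 9
Expand and combine: -16y^2 + 28y - 10


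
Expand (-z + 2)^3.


Expand (-z + 2)^3 by repeated multiplication:
  (-z + 2)^2 = z^2 - 4z + 4
= -z^3 + 6z^2 - 12z + 8


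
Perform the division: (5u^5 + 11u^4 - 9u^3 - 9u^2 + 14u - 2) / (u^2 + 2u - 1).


(5u^5 + 11u^4 - 9u^3 - 9u^2 + 14u - 2) / (u^2 + 2u - 1)
Step 1: 5u^3 * (u^2 + 2u - 1) = 5u^5 + 10u^4 - 5u^3; subtract.
Step 2: u^2 * (u^2 + 2u - 1) = u^4 + 2u^3 - u^2; subtract.
Step 3: -6u * (u^2 + 2u - 1) = -6u^3 - 12u^2 + 6u; subtract.
Step 4: 4 * (u^2 + 2u - 1) = 4u^2 + 8u - 4; subtract.
Quotient: 5u^3 + u^2 - 6u + 4, Remainder: 2


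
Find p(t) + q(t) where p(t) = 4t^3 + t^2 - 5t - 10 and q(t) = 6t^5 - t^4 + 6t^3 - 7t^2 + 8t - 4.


Align terms by degree and add:
  4t^3 + t^2 - 5t - 10
+ 6t^5 - t^4 + 6t^3 - 7t^2 + 8t - 4
= 6t^5 - t^4 + 10t^3 - 6t^2 + 3t - 14


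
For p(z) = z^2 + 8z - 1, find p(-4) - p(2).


p(-4) = -17
p(2) = 19
p(-4) - p(2) = -17 - 19 = -36


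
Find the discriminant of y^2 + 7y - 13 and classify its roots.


D = b^2 - 4ac = (7)^2 - 4(1)(-13) = 49 + 52 = 101
Since D > 0: two distinct irrational roots


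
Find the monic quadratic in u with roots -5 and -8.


p(u) = (u + 5)(u + 8)
Expand: u^2 + 13u + 40


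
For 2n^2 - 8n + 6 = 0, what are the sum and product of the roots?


For an^2+bn+c=0: sum = -b/a, product = c/a.
a=2, b=-8, c=6
Sum = -(-8)/2 = 4
Product = (6)/2 = 3


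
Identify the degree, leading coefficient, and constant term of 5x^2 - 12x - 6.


Highest power of x is 2, with coefficient 5. Constant term is -6.
Degree = 2, leading coefficient = 5, constant term = -6


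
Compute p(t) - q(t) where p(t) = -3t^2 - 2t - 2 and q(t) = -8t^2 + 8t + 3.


Distribute the minus sign:
  (-3t^2 - 2t - 2)
- (-8t^2 + 8t + 3)
Negate second polynomial: 8t^2 - 8t - 3
Add: 5t^2 - 10t - 5


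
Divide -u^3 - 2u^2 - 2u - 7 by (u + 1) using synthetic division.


Synthetic division with c = -1. Coefficients: -1, -2, -2, -7
Bring down -1.
  -1 * -1 = 1; 1 - 2 = -1
  -1 * -1 = 1; 1 - 2 = -1
  -1 * -1 = 1; 1 - 7 = -6
Quotient: -u^2 - u - 1, Remainder: -6


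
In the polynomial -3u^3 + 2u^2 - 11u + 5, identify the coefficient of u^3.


Read off the coefficient of u^3: -3


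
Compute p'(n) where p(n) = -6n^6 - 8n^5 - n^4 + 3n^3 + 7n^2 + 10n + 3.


Apply the power rule term by term:
  d/dn(-6n^6) = -36n^5
  d/dn(-8n^5) = -40n^4
  d/dn(-n^4) = -4n^3
  d/dn(3n^3) = 9n^2
  d/dn(7n^2) = 14n
  d/dn(10n) = 10
  d/dn(3) = 0
p'(n) = -36n^5 - 40n^4 - 4n^3 + 9n^2 + 14n + 10


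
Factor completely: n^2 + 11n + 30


Roots satisfy r1 + r2 = -b/a = -11 and r1*r2 = c/a = 30.
So r1 = -5, r2 = -6.
n^2 + 11n + 30 = (n - r1)(n - r2) = (n + 5)(n + 6)


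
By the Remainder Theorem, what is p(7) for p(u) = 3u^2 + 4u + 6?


By the Remainder Theorem, the remainder equals p(7):
  3*(7)^2 = 147
  4*(7)^1 = 28
  constant: 6
Sum: 147 + 28 + 6 = 181


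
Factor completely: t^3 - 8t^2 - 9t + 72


Try integer roots (divisors of 72). t=-3: p(-3)=0.
Divide out (t + 3): quotient is t^2 - 11t + 24.
Factor the quadratic: (t - 3)(t - 8)
Result: (t + 3)(t - 3)(t - 8)


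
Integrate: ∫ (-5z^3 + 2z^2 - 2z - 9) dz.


Reverse power rule on each term:
  ∫ -5z^3 dz = -(5/4)z^4
  ∫ 2z^2 dz = (2/3)z^3
  ∫ -2z dz = -z^2
  ∫ -9 dz = -9z
F(z) = -(5/4)z^4 + (2/3)z^3 - z^2 - 9z + C


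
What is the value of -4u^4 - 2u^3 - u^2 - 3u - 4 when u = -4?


Using direct substitution:
  -4 * (-4)^4 = -1024
  -2 * (-4)^3 = 128
  -1 * (-4)^2 = -16
  -3 * (-4)^1 = 12
  constant: -4
Sum = -1024 + 128 - 16 + 12 - 4 = -904


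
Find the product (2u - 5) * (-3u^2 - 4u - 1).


Distribute each term of the first polynomial:
  (2u)(-3u^2 - 4u - 1) = -6u^3 - 8u^2 - 2u
  (-5)(-3u^2 - 4u - 1) = 15u^2 + 20u + 5
Sum: -6u^3 + 7u^2 + 18u + 5


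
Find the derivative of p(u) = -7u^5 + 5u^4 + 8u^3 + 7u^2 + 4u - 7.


Apply the power rule term by term:
  d/du(-7u^5) = -35u^4
  d/du(5u^4) = 20u^3
  d/du(8u^3) = 24u^2
  d/du(7u^2) = 14u
  d/du(4u) = 4
  d/du(-7) = 0
p'(u) = -35u^4 + 20u^3 + 24u^2 + 14u + 4


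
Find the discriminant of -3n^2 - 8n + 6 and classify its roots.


D = b^2 - 4ac = (-8)^2 - 4(-3)(6) = 64 + 72 = 136
Since D > 0: two distinct irrational roots


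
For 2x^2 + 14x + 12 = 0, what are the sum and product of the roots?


For ax^2+bx+c=0: sum = -b/a, product = c/a.
a=2, b=14, c=12
Sum = -(14)/2 = -7
Product = (12)/2 = 6


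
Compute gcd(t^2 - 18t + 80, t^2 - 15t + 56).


Factor each:
  t^2 - 18t + 80 = (t - 8)(t - 10)
  t^2 - 15t + 56 = (t - 8)(t - 7)
Common monic factor: t - 8


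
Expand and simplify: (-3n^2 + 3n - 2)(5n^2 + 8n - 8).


Distribute each term of the first polynomial:
  (-3n^2)(5n^2 + 8n - 8) = -15n^4 - 24n^3 + 24n^2
  (3n)(5n^2 + 8n - 8) = 15n^3 + 24n^2 - 24n
  (-2)(5n^2 + 8n - 8) = -10n^2 - 16n + 16
Sum: -15n^4 - 9n^3 + 38n^2 - 40n + 16


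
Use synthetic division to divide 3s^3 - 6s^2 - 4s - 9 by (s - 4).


Synthetic division with c = 4. Coefficients: 3, -6, -4, -9
Bring down 3.
  3 * 4 = 12; 12 - 6 = 6
  6 * 4 = 24; 24 - 4 = 20
  20 * 4 = 80; 80 - 9 = 71
Quotient: 3s^2 + 6s + 20, Remainder: 71


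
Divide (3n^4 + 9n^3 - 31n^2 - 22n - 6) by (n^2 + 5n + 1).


(3n^4 + 9n^3 - 31n^2 - 22n - 6) / (n^2 + 5n + 1)
Step 1: 3n^2 * (n^2 + 5n + 1) = 3n^4 + 15n^3 + 3n^2; subtract.
Step 2: -6n * (n^2 + 5n + 1) = -6n^3 - 30n^2 - 6n; subtract.
Step 3: -4 * (n^2 + 5n + 1) = -4n^2 - 20n - 4; subtract.
Quotient: 3n^2 - 6n - 4, Remainder: 4n - 2


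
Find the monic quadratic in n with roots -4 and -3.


p(n) = (n + 4)(n + 3)
Expand: n^2 + 7n + 12


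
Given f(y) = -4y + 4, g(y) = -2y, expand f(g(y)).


Substitute g(y) into f:
f(g(y)) = -4*(-2y) + 4
Expand and combine: 8y + 4


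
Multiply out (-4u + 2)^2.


Expand (-4u + 2)^2 by repeated multiplication:
= 16u^2 - 16u + 4


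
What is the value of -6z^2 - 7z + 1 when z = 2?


Using direct substitution:
  -6 * (2)^2 = -24
  -7 * (2)^1 = -14
  constant: 1
Sum = -24 - 14 + 1 = -37


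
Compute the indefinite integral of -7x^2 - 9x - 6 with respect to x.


Reverse power rule on each term:
  ∫ -7x^2 dx = -(7/3)x^3
  ∫ -9x dx = -(9/2)x^2
  ∫ -6 dx = -6x
F(x) = -(7/3)x^3 - (9/2)x^2 - 6x + C


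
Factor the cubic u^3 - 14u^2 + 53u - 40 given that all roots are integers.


Try integer roots (divisors of -40). u=8: p(8)=0.
Divide out (u - 8): quotient is u^2 - 6u + 5.
Factor the quadratic: (u - 1)(u - 5)
Result: (u - 8)(u - 1)(u - 5)


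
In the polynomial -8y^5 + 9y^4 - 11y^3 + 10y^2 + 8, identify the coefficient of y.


Read off the coefficient of y: 0


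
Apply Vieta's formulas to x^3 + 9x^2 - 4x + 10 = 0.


Monic cubic x^3+bx^2+cx+d=0: sum=-b, pairwise sum=c, product=-d.
b=9, c=-4, d=10
r1+r2+r3 = -9
r1r2+r1r3+r2r3 = -4
r1r2r3 = -10


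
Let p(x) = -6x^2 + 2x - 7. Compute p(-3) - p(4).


p(-3) = -67
p(4) = -95
p(-3) - p(4) = -67 + 95 = 28


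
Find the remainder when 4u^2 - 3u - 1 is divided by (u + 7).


By the Remainder Theorem, the remainder equals p(-7):
  4*(-7)^2 = 196
  -3*(-7)^1 = 21
  constant: -1
Sum: 196 + 21 - 1 = 216


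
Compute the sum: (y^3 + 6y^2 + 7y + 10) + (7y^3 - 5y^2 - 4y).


Align terms by degree and add:
  y^3 + 6y^2 + 7y + 10
+ 7y^3 - 5y^2 - 4y
= 8y^3 + y^2 + 3y + 10


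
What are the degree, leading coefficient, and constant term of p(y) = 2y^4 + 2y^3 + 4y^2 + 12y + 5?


Highest power of y is 4, with coefficient 2. Constant term is 5.
Degree = 4, leading coefficient = 2, constant term = 5


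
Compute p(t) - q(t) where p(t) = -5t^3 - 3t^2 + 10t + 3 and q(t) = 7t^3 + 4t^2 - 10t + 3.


Distribute the minus sign:
  (-5t^3 - 3t^2 + 10t + 3)
- (7t^3 + 4t^2 - 10t + 3)
Negate second polynomial: -7t^3 - 4t^2 + 10t - 3
Add: -12t^3 - 7t^2 + 20t


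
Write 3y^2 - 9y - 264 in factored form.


Roots satisfy r1 + r2 = -b/a = 3 and r1*r2 = c/a = -88.
So r1 = -8, r2 = 11.
3y^2 - 9y - 264 = 3(y - r1)(y - r2) = 3(y + 8)(y - 11)


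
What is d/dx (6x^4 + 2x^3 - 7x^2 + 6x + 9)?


Apply the power rule term by term:
  d/dx(6x^4) = 24x^3
  d/dx(2x^3) = 6x^2
  d/dx(-7x^2) = -14x
  d/dx(6x) = 6
  d/dx(9) = 0
p'(x) = 24x^3 + 6x^2 - 14x + 6
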